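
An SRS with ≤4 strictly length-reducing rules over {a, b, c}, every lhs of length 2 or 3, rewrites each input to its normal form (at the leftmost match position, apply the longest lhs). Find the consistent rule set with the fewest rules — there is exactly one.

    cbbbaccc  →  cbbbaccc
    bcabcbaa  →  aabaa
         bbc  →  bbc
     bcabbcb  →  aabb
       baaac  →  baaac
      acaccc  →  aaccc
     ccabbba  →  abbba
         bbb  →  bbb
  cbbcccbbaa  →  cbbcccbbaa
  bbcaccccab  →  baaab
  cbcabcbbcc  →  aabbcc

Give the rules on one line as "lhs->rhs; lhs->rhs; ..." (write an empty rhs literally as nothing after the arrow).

  | cbbbaccc
  | bcabcbaa => aabcbaa => aabaa
  | bbc
  | bcabbcb => aabbcb => aabb

bca->aa; bcb->b; ca->a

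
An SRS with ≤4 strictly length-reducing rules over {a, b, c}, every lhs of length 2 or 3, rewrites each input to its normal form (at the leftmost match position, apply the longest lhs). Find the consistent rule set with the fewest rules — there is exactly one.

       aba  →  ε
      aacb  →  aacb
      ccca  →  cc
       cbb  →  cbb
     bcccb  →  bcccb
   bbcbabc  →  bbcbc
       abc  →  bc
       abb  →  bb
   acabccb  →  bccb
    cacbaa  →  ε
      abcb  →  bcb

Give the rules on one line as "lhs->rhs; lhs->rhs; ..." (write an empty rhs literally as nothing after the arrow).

ab->b; ba->; ca->

  | aba => ba => ε
  | aacb
  | ccca => cc
  | cbb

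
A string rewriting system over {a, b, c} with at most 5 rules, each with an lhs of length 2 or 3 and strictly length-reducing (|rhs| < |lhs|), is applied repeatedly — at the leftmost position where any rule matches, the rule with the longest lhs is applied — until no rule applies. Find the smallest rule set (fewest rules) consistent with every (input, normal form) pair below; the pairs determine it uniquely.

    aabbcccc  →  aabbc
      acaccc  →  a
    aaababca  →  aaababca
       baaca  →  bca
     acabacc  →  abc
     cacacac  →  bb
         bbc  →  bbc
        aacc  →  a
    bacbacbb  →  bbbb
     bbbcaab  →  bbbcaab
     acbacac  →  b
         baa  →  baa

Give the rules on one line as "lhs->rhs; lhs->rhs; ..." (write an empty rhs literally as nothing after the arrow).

  | aabbcccc => aabbacc => aabbc
  | acaccc => accc => cc => a
  | aaababca
  | baaca => bca

aac->c; ac->; cac->bb; cc->a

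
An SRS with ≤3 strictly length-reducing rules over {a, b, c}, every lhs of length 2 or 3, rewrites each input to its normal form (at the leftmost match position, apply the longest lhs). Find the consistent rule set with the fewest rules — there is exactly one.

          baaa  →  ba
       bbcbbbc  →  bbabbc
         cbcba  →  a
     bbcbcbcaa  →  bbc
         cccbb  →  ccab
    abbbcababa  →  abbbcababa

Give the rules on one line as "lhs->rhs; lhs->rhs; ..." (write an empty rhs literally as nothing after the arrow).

  | baaa => ba
  | bbcbbbc => bbabbc
  | cbcba => acba => aaa => a
  | bbcbcbcaa => bbacbcaa => bbaacaa => bbcaa => bbc

aa->; cb->a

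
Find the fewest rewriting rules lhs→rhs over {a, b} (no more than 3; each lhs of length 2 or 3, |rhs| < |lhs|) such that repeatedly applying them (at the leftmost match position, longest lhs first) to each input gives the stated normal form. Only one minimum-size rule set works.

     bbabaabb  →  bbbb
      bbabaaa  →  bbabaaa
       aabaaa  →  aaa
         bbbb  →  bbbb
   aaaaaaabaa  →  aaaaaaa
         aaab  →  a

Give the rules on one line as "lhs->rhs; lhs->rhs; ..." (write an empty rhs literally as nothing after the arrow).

  | bbabaabb => bbabb => bbbb
  | bbabaaa
  | aabaaa => aaa
  | bbbb

aab->; abb->bb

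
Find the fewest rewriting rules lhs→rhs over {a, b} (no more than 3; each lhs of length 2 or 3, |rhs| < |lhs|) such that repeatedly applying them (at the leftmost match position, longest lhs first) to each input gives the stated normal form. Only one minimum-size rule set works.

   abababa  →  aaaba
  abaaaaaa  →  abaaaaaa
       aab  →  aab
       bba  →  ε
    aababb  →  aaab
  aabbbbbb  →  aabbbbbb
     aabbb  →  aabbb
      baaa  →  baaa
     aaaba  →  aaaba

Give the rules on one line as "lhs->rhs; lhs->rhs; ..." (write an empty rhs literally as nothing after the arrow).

  | abababa => aaaba
  | abaaaaaa
  | aab
  | bba => ε

bab->a; bba->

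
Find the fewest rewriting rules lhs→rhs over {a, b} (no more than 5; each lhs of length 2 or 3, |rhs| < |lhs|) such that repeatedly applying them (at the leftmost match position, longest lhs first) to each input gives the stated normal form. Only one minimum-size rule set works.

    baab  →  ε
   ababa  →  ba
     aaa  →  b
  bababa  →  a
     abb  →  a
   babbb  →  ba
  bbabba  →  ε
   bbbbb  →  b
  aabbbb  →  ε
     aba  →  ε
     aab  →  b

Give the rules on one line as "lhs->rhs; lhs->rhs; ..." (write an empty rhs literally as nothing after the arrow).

aa->; aaa->b; ab->a; bb->

  | baab => bb => ε
  | ababa => aaba => ba
  | aaa => b
  | bababa => baaba => bba => a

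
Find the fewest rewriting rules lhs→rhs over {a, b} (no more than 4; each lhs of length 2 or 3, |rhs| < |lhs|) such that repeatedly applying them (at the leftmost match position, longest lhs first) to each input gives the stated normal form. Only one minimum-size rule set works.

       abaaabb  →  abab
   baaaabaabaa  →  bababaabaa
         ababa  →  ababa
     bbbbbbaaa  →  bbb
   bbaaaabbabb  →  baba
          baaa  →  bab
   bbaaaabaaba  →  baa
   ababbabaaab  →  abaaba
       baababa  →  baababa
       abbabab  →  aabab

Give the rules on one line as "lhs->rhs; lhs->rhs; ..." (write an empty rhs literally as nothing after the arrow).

aaa->ab; abb->a; bba->b

  | abaaabb => ababbb => abab
  | baaaabaabaa => bababaabaa
  | ababa
  | bbbbbbaaa => bbbbbaa => bbbba => bbb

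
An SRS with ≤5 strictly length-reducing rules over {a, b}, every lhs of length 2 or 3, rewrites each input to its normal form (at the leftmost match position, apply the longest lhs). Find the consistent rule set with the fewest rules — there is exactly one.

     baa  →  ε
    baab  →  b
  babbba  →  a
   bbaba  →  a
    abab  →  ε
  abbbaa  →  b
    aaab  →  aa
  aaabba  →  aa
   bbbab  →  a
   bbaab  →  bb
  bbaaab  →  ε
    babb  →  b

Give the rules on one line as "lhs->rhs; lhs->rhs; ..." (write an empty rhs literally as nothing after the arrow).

ab->; ba->a; baa->; bbb->a

  | baa => ε
  | baab => b
  | babbba => abbba => bba => ba => a
  | bbaba => baba => aba => a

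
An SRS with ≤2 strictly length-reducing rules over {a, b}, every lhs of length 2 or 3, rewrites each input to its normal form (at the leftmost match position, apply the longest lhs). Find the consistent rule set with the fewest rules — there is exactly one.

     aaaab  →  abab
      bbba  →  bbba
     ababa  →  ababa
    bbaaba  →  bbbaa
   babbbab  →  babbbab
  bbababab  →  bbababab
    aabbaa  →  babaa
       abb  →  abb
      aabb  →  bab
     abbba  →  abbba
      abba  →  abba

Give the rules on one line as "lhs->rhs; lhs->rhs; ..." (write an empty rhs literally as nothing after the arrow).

  | aaaab => abab
  | bbba
  | ababa
  | bbaaba => bbbaa

aaa->ab; aab->ba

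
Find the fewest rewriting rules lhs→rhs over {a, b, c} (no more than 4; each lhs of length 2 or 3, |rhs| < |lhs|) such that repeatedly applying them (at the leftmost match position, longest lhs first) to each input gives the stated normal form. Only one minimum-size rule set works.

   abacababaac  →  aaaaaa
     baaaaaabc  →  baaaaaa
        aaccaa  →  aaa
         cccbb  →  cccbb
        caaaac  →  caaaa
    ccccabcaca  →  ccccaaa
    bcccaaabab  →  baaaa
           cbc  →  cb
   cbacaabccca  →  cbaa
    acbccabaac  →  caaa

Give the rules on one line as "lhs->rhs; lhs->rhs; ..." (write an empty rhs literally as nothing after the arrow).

ab->a; ac->a; acc->c; bc->b

  | abacababaac => aacababaac => aaababaac => aaaabaac => aaaaaac => aaaaaa
  | baaaaaabc => baaaaaac => baaaaaa
  | aaccaa => acaa => aaa
  | cccbb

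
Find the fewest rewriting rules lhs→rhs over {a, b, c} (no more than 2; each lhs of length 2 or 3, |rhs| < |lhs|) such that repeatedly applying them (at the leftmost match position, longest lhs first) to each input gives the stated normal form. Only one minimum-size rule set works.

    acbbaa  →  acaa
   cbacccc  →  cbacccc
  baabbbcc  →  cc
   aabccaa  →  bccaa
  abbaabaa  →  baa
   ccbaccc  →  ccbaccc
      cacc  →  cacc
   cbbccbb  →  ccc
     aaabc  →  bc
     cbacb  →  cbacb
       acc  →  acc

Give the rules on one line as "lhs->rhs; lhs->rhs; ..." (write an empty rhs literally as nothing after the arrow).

  | acbbaa => acaa
  | cbacccc
  | baabbbcc => babbbcc => bbbbcc => bbcc => cc
  | aabccaa => abccaa => bccaa

ab->b; bb->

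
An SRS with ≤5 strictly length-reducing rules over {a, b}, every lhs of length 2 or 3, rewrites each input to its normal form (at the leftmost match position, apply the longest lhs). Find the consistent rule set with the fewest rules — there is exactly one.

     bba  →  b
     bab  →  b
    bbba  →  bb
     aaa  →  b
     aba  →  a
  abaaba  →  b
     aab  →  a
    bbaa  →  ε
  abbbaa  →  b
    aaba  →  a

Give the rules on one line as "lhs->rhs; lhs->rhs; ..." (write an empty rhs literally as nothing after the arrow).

aa->a; aaa->b; ab->a; ba->

  | bba => b
  | bab => b
  | bbba => bb
  | aaa => b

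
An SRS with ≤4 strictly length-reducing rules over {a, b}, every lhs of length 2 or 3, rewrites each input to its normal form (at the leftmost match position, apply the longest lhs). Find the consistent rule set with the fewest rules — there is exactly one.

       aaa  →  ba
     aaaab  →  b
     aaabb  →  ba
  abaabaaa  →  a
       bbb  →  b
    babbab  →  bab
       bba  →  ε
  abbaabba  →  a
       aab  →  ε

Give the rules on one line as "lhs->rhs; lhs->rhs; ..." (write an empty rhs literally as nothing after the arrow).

  | aaa => ba
  | aaaab => baab => bbb => b
  | aaabb => babb => ba
  | abaabaaa => abbbaaa => abaaa => abba => abb => a

aa->b; bb->; bba->bb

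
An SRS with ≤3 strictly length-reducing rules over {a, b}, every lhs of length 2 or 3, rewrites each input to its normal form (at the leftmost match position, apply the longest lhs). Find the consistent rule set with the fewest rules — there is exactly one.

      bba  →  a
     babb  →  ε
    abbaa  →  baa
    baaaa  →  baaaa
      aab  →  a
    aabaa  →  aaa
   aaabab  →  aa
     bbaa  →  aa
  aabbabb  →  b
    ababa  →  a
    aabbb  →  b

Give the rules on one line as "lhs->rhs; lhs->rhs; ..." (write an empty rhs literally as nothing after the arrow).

ab->; bb->

  | bba => a
  | babb => bb => ε
  | abbaa => baa
  | baaaa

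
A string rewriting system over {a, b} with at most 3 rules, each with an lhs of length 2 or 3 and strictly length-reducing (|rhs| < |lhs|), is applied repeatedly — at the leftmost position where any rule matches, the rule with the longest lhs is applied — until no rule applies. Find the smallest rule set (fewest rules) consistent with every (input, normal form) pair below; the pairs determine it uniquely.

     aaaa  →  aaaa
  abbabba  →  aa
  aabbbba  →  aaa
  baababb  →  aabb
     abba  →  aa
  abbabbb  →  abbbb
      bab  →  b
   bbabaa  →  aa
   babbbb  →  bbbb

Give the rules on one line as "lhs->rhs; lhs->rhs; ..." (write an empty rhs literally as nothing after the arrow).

ba->a; bab->b

  | aaaa
  | abbabba => abbba => abba => aba => aa
  | aabbbba => aabbba => aabba => aaba => aaa
  | baababb => aababb => aabb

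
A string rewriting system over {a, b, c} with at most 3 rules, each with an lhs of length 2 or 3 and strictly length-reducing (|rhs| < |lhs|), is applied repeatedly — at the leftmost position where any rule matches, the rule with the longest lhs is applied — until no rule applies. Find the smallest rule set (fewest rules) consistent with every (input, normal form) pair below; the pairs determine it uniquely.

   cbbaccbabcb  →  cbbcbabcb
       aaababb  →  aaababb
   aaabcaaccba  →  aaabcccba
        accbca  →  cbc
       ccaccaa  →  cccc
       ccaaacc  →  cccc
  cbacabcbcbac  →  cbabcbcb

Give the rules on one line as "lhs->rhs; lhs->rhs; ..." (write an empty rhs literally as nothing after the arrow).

ac->; ca->c

  | cbbaccbabcb => cbbcbabcb
  | aaababb
  | aaabcaaccba => aaabcaccba => aaabcccba
  | accbca => cbca => cbc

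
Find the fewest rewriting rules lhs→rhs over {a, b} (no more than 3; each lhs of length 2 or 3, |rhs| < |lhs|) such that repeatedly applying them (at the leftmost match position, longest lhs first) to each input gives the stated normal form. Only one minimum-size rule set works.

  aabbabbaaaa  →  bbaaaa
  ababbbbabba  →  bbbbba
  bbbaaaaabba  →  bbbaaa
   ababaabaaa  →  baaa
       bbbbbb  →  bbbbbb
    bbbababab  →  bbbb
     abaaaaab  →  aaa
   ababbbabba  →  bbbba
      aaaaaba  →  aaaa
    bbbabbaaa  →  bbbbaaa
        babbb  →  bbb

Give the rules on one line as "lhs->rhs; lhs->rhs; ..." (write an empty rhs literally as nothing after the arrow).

  | aabbabbaaaa => ababbaaaa => bbaaaa
  | ababbbbabba => bbbbabba => bbbbba
  | bbbaaaaabba => bbbaaaaba => bbbaaa
  | ababaabaaa => baabaaa => baaa

ab->; aba->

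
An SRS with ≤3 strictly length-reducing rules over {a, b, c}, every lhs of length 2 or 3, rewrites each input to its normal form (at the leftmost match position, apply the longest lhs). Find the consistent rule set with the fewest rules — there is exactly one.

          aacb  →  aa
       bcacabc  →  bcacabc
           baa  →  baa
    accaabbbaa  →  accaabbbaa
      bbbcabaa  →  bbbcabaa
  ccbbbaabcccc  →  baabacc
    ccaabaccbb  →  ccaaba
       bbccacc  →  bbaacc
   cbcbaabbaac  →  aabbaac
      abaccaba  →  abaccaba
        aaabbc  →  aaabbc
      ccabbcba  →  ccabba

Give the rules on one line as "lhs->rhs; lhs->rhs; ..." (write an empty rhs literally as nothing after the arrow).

  | aacb => aa
  | bcacabc
  | baa
  | accaabbbaa

bcc->ba; cb->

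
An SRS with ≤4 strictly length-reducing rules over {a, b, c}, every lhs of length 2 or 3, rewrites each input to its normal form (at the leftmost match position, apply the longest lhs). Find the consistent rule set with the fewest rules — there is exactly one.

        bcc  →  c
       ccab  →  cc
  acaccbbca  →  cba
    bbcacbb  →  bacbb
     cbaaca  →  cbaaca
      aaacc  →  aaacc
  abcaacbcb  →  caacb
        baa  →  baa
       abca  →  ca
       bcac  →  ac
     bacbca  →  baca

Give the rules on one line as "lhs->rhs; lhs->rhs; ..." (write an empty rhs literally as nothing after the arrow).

  | bcc => c
  | ccab => cc
  | acaccbbca => abcbbca => cbbca => cba
  | bbcacbb => bacbb

ab->; bc->; cac->b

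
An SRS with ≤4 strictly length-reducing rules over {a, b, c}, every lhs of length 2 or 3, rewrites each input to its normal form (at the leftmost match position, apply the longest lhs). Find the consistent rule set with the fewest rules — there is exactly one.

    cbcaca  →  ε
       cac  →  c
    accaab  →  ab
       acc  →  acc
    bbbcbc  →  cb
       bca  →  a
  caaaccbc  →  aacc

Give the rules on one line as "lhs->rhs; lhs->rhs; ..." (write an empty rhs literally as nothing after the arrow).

bbc->cb; bc->; ca->

  | cbcaca => caca => ca => ε
  | cac => c
  | accaab => acab => ab
  | acc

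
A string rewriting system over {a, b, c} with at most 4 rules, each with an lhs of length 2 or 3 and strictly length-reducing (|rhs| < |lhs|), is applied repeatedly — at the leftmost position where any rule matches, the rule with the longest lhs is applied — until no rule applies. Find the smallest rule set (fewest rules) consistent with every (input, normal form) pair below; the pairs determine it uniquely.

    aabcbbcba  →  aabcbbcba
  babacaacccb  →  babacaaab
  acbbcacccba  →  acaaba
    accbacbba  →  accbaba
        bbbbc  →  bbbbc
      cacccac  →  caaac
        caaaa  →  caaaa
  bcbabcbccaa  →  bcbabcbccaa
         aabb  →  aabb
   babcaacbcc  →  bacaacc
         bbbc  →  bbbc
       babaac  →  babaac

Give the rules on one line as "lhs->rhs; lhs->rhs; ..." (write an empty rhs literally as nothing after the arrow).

  | aabcbbcba
  | babacaacccb => babacaaab
  | acbbcacccba => abcacccba => acacccba => acaaba
  | accbacbba => accbaba

acb->a; bca->ca; ccc->a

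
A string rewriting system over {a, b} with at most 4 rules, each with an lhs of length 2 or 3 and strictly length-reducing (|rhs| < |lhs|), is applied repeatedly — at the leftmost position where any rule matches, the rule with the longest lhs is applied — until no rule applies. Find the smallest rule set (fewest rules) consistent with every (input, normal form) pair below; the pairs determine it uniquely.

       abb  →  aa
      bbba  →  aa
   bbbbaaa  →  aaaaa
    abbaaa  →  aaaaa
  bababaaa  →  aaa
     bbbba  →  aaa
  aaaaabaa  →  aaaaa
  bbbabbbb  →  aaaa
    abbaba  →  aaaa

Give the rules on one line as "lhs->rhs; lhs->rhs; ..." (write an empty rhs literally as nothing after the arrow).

ba->a; baa->; bb->a

  | abb => aa
  | bbba => aba => aa
  | bbbbaaa => abbaaa => aaaaa
  | abbaaa => aaaaa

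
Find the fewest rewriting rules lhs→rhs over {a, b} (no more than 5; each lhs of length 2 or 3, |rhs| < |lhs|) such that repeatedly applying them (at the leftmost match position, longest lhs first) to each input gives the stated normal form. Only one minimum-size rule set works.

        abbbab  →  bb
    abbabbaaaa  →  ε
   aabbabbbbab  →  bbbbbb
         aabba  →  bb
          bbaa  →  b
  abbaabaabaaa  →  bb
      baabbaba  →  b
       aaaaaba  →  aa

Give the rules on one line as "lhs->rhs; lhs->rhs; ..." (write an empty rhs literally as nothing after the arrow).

ab->; aba->bb; ba->; baa->ab

  | abbbab => bbab => bb
  | abbabbaaaa => babbaaaa => bbaaaa => babaa => baa => ab => ε
  | aabbabbbbab => ababbbbab => bbbbbbab => bbbbbb
  | aabba => aba => bb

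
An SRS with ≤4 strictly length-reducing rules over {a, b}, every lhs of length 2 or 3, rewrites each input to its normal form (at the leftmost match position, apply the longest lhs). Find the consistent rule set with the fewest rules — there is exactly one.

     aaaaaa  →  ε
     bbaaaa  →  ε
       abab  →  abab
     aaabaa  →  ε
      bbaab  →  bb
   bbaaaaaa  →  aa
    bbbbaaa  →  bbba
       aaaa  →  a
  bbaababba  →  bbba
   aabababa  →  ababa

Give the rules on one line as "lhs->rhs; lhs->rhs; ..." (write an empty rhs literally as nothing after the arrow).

  | aaaaaa => aaa => ε
  | bbaaaa => baa => ε
  | abab
  | aaabaa => baa => ε

aaa->; aab->; abb->b; baa->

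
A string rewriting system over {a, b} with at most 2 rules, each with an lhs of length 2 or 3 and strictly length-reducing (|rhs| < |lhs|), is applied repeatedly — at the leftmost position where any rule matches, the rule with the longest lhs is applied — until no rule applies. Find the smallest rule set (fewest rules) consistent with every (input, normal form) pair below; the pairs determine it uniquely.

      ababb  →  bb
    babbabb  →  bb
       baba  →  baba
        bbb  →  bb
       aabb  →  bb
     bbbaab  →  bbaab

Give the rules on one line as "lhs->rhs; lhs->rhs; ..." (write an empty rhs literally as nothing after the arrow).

  | ababb => abbb => bbb => bb
  | babbabb => bbbabb => bbabb => bbbb => bbb => bb
  | baba
  | bbb => bb

abb->bb; bbb->bb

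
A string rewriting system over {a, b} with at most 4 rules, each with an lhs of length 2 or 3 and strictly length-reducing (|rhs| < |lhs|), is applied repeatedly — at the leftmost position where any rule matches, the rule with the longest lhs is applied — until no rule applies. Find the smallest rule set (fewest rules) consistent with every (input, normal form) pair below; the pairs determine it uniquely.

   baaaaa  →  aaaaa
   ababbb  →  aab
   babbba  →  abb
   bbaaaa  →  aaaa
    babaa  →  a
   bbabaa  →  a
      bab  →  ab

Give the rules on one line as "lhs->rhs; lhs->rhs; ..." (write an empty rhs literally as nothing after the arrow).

aba->bb; ba->a; bbb->ab

  | baaaaa => aaaaa
  | ababbb => bbbbb => abbb => aab
  | babbba => abbba => aaba => abb
  | bbaaaa => baaaa => aaaa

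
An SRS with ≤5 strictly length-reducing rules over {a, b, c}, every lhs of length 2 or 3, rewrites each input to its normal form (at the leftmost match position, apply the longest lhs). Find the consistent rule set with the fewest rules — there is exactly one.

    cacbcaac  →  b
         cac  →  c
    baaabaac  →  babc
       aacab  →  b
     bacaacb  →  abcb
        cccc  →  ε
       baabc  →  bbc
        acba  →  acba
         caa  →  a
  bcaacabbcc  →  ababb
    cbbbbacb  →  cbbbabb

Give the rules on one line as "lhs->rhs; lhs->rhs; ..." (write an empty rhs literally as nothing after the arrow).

aa->; bac->ab; ca->; cc->

  | cacbcaac => cbcaac => cbac => cab => b
  | cac => c
  | baaabaac => babaac => babc
  | aacab => cab => b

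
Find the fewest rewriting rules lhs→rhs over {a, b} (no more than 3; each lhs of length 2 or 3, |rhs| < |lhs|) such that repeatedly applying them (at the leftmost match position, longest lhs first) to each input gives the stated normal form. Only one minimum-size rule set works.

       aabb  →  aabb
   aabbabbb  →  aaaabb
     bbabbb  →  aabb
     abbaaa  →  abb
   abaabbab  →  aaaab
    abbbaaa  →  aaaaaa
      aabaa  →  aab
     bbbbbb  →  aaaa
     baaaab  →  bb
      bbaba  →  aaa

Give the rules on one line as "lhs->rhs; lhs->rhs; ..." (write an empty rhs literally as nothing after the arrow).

ba->b; bbb->aa

  | aabb
  | aabbabbb => aabbbbb => aaaabb
  | bbabbb => bbbbb => aabb
  | abbaaa => abbaa => abba => abb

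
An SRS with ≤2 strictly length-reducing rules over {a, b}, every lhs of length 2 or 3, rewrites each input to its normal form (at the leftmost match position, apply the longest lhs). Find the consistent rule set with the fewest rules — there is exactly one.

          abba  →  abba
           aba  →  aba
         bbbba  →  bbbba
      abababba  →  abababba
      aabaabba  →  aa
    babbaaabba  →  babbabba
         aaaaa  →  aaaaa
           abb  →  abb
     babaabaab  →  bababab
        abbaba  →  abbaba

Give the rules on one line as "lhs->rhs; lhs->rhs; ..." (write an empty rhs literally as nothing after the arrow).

aab->a; baa->ba

  | abba
  | aba
  | bbbba
  | abababba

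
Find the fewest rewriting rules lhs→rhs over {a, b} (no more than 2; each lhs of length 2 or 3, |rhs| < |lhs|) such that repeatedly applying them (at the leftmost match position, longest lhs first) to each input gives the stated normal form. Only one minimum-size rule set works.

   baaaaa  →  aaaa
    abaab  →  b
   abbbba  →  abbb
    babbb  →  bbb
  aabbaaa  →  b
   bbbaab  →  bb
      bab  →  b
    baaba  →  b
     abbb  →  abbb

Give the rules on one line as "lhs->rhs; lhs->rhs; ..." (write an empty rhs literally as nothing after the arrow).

aba->b; ba->

  | baaaaa => aaaa
  | abaab => bab => b
  | abbbba => abbb
  | babbb => bbb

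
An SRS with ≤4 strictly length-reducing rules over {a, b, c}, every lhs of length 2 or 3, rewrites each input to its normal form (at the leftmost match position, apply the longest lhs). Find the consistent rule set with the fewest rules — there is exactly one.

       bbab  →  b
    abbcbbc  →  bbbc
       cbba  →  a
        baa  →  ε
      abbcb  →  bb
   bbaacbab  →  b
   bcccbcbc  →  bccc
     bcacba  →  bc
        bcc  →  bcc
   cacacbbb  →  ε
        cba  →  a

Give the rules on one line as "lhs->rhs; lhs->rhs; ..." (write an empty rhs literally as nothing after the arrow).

  | bbab => bab => ab => b
  | abbcbbc => bbcbbc => bbbc
  | cbba => ba => a
  | baa => aa => ε

aa->; ab->b; ba->a; cb->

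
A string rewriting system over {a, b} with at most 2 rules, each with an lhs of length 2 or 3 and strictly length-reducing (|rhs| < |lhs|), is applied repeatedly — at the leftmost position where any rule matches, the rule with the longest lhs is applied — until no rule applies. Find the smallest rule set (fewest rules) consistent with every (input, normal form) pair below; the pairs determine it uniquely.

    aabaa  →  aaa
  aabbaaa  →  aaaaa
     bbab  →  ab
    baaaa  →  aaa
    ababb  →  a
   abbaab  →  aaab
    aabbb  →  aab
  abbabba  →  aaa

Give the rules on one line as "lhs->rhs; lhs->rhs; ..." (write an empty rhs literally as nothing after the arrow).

ba->; bb->

  | aabaa => aaa
  | aabbaaa => aaaaa
  | bbab => ab
  | baaaa => aaa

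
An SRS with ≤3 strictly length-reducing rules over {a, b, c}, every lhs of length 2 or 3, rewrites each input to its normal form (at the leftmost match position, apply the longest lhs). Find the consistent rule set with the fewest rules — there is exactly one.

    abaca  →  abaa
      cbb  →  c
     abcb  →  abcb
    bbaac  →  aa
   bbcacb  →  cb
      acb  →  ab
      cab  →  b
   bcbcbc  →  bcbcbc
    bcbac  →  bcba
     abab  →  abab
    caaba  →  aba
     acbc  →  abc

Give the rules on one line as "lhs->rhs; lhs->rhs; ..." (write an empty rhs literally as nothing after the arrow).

ac->a; bb->; ca->

  | abaca => abaa
  | cbb => c
  | abcb
  | bbaac => aac => aa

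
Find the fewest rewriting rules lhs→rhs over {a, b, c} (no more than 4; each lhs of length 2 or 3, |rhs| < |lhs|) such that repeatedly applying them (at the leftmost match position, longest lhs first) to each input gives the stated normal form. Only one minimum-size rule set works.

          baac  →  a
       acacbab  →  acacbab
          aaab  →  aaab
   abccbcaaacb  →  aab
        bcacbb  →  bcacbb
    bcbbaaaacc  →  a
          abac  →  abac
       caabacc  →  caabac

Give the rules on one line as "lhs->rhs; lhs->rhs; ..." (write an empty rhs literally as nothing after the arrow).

  | baac => cbc => a
  | acacbab
  | aaab
  | abccbcaaacb => abcbcaaacb => abaaaacb => acbaacb => accbcb => acbcb => aab

baa->cb; cbc->a; cc->c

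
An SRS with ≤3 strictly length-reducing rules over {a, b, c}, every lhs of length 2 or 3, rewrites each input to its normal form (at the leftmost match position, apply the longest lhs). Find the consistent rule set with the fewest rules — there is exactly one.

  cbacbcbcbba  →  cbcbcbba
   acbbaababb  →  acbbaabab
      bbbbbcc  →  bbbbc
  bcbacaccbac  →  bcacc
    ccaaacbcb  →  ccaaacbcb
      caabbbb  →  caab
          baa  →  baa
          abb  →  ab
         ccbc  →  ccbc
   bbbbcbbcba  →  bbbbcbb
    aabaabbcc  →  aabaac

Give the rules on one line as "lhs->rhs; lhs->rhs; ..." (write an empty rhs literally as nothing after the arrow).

abb->ab; bcc->c; cba->

  | cbacbcbcbba => cbcbcbba
  | acbbaababb => acbbaabab
  | bbbbbcc => bbbbc
  | bcbacaccbac => bcaccbac => bcacc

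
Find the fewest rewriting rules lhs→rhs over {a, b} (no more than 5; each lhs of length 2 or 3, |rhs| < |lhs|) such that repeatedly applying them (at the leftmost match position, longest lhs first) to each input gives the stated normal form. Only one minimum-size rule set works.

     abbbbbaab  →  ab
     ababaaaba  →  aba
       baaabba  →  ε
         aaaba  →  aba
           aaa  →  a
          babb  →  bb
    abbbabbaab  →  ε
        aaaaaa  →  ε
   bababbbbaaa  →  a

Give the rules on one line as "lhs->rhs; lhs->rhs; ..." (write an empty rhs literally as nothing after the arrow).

  | abbbbbaab => abbbaaab => abaaaab => abaab => ab
  | ababaaaba => abaaaba => ababa => aba
  | baaabba => babba => bba => aa => ε
  | aaaba => aba

aa->; aab->; bab->b; bba->aa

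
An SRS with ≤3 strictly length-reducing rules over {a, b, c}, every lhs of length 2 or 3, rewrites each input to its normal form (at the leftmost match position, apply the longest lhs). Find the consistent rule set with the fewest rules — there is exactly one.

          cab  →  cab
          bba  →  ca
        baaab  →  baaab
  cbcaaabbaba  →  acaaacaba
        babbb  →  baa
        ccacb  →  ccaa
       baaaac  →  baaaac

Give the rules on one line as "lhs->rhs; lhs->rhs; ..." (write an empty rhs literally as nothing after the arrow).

bb->c; cb->a

  | cab
  | bba => ca
  | baaab
  | cbcaaabbaba => acaaabbaba => acaaacaba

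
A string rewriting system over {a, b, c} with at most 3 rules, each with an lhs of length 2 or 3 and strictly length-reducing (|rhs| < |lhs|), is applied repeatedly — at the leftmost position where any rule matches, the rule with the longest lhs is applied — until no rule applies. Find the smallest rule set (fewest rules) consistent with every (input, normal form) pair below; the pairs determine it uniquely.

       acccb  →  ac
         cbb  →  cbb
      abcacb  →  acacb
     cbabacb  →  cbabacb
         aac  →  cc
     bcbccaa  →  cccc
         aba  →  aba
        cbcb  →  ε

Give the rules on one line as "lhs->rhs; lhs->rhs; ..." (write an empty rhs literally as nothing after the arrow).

  | acccb => ac
  | cbb
  | abcacb => acacb
  | cbabacb

aa->c; bc->c; ccb->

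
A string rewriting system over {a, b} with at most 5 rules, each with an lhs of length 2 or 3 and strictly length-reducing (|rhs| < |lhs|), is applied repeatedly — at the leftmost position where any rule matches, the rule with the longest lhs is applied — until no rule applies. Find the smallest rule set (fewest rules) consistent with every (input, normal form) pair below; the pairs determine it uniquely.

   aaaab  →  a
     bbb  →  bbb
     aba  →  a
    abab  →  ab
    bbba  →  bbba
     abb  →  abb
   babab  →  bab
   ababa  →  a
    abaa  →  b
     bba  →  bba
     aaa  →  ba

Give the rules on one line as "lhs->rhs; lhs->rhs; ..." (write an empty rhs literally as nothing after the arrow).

aa->b; aab->a; aba->a; baa->aa

  | aaaab => baab => aab => a
  | bbb
  | aba => a
  | abab => ab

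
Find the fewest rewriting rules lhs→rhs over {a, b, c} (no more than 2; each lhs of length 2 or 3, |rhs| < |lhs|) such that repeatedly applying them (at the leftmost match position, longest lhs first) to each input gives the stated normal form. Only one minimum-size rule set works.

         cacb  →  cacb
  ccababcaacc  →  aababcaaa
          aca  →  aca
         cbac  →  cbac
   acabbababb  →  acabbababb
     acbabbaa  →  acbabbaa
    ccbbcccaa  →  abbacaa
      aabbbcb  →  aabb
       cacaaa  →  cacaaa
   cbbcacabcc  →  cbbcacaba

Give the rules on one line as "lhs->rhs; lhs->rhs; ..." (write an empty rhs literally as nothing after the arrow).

  | cacb
  | ccababcaacc => aababcaacc => aababcaaa
  | aca
  | cbac

bcb->; cc->a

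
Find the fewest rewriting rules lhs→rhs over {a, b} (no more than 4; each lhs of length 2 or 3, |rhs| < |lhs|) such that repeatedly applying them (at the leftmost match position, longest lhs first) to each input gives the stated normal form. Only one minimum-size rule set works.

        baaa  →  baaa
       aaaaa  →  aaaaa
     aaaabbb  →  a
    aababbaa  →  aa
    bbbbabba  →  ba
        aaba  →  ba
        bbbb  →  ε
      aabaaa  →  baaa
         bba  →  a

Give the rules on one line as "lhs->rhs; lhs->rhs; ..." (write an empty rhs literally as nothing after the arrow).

ab->; aba->ba; bb->

  | baaa
  | aaaaa
  | aaaabbb => aaabb => aab => a
  | aababbaa => ababbaa => babbaa => bbaa => aa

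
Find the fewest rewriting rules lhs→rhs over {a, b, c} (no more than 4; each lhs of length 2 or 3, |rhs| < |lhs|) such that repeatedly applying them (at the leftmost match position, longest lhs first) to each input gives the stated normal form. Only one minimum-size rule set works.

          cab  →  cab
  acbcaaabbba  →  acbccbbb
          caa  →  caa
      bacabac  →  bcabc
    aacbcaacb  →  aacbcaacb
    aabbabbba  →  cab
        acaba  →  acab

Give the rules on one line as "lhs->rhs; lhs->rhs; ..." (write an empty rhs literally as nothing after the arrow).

  | cab
  | acbcaaabbba => acbccbbba => acbccbbb
  | caa
  | bacabac => bcabac => bcabc

aaa->c; ba->b; bab->aa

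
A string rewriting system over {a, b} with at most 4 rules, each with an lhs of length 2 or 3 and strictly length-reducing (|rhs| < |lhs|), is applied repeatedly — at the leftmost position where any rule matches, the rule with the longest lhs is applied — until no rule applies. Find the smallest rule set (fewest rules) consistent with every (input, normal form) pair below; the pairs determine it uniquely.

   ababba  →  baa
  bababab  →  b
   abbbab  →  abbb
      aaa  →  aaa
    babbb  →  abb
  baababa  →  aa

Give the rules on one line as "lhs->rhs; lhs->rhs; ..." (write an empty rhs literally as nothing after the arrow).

aab->ba; bab->a; bba->b

  | ababba => aaba => baa
  | bababab => aabab => baab => bba => b
  | abbbab => abbb
  | aaa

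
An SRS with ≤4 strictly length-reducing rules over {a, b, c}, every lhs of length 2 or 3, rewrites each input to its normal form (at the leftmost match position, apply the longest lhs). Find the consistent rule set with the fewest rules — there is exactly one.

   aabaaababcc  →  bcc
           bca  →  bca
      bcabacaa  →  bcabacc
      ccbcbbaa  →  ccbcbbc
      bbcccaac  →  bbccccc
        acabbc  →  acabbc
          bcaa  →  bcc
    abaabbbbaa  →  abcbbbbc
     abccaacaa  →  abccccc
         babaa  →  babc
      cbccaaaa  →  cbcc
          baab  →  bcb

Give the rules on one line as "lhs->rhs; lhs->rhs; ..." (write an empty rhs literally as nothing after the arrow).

aa->c; aaa->cb; cba->

  | aabaaababcc => cbaaababcc => aababcc => cbabcc => bcc
  | bca
  | bcabacaa => bcabacc
  | ccbcbbaa => ccbcbbc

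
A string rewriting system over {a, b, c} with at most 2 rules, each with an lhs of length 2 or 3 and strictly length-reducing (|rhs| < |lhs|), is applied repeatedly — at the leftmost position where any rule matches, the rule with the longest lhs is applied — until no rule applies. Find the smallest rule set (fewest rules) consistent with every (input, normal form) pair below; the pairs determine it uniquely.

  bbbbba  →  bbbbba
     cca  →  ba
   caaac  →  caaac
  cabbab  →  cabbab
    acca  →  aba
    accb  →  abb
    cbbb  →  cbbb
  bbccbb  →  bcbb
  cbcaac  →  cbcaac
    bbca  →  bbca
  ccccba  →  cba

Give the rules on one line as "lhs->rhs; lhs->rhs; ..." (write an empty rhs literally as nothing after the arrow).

bcc->c; cc->b

  | bbbbba
  | cca => ba
  | caaac
  | cabbab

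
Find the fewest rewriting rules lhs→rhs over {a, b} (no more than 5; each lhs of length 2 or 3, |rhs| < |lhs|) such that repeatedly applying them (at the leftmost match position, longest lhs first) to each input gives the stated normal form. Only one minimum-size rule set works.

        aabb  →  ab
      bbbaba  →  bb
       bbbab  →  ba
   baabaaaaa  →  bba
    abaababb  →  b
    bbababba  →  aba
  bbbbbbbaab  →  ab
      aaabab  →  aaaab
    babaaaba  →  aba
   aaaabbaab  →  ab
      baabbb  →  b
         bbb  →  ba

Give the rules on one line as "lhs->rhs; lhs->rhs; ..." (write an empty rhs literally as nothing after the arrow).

  | aabb => ab
  | bbbaba => baaba => bbba => baa => bb
  | bbbab => baab => bbb => ba
  | baabaaaaa => bbbaaaaa => baaaaaa => bbaaaa => bbbaa => baaa => bba

abb->b; baa->bb; bab->ab; bbb->ba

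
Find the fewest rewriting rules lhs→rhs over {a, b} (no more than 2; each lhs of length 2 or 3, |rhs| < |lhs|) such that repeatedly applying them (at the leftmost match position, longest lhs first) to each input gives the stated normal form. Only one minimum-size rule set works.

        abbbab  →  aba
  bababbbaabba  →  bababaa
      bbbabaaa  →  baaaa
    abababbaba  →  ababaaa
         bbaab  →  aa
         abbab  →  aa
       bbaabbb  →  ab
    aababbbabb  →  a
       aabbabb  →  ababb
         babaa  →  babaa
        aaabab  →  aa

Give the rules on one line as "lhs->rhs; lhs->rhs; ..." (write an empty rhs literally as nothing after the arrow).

  | abbbab => abaab => aba
  | bababbbaabba => bababaaabba => bababaaba => bababaa
  | bbbabaaa => baabaaa => baaaa
  | abababbaba => ababaaaba => ababaaa

aab->a; bba->aa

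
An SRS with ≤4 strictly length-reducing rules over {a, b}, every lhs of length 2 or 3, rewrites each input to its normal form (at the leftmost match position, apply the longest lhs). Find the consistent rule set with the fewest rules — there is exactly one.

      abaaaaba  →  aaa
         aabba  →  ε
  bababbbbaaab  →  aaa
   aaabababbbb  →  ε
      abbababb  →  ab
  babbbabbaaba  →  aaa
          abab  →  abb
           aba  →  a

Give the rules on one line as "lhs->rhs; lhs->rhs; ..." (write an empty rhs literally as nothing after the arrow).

  | abaaaaba => aaaaba => aaa
  | aabba => ba => ε
  | bababbbbaaab => bbabbbbaaab => bbbbbbaaab => abbbaaab => aaaaab => aaa
  | aaabababbbb => aababbbb => abbbb => aab => ε

aab->; ba->; bab->bb; bbb->a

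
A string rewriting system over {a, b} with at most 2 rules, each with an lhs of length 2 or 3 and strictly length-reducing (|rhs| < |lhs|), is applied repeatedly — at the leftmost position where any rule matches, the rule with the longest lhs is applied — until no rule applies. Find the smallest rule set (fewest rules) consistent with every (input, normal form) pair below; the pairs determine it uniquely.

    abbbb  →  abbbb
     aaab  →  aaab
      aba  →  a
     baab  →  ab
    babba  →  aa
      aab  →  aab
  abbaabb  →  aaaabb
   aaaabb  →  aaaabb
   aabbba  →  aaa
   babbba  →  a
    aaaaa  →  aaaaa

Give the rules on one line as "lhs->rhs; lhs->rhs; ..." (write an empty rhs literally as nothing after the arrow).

  | abbbb
  | aaab
  | aba => a
  | baab => ab

ba->; bba->aa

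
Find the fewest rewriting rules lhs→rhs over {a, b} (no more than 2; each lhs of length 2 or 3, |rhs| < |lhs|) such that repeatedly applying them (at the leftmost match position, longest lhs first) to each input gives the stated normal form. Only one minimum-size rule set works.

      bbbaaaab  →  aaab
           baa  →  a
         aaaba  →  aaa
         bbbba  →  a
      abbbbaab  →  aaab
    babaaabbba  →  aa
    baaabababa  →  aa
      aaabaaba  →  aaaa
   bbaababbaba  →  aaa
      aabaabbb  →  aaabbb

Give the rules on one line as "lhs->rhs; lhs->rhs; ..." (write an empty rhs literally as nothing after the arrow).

ba->; bba->a

  | bbbaaaab => baaaab => aaab
  | baa => a
  | aaaba => aaa
  | bbbba => bba => a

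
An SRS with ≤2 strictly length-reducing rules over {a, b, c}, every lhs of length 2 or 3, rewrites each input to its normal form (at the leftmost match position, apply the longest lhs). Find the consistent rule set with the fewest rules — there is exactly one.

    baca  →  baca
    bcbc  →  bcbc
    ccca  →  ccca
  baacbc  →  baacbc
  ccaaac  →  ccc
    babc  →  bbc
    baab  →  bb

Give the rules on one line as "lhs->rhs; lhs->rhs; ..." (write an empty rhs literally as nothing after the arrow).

aaa->; ab->b

  | baca
  | bcbc
  | ccca
  | baacbc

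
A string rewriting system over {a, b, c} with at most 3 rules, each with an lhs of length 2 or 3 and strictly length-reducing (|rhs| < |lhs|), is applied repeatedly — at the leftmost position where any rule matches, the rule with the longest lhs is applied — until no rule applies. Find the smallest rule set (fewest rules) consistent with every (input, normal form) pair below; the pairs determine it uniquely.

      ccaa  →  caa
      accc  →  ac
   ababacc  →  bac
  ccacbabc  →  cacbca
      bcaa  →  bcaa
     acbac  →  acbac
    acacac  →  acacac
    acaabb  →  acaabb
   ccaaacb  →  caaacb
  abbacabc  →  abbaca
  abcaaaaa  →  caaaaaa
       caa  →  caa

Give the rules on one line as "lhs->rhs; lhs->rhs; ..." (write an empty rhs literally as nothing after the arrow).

  | ccaa => caa
  | accc => acc => ac
  | ababacc => bacc => bac
  | ccacbabc => cacbabc => cacbca

aba->; abc->ca; cc->c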